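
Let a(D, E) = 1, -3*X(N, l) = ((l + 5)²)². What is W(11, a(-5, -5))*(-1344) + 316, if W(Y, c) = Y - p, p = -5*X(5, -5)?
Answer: -14468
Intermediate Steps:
X(N, l) = -(5 + l)⁴/3 (X(N, l) = -(l + 5)⁴/3 = -(5 + l)⁴/3)
p = 0 (p = -(-5)*(5 - 5)⁴/3 = -(-5)*0⁴/3 = -(-5)*0/3 = -5*0 = 0)
W(Y, c) = Y (W(Y, c) = Y - 1*0 = Y + 0 = Y)
W(11, a(-5, -5))*(-1344) + 316 = 11*(-1344) + 316 = -14784 + 316 = -14468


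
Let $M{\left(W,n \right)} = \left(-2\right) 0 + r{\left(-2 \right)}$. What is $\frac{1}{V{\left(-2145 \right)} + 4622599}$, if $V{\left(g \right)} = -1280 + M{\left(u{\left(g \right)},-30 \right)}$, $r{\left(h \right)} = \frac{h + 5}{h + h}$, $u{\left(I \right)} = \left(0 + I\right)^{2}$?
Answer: $\frac{4}{18485273} \approx 2.1639 \cdot 10^{-7}$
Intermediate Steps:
$u{\left(I \right)} = I^{2}$
$r{\left(h \right)} = \frac{5 + h}{2 h}$
$M{\left(W,n \right)} = - \frac{3}{4}$ ($M{\left(W,n \right)} = \left(-2\right) 0 + \frac{5 - 2}{2 \left(-2\right)} = 0 + \frac{1}{2} \left(- \frac{1}{2}\right) 3 = 0 - \frac{3}{4} = - \frac{3}{4}$)
$V{\left(g \right)} = - \frac{5123}{4}$ ($V{\left(g \right)} = -1280 - \frac{3}{4} = - \frac{5123}{4}$)
$\frac{1}{V{\left(-2145 \right)} + 4622599} = \frac{1}{- \frac{5123}{4} + 4622599} = \frac{1}{\frac{18485273}{4}} = \frac{4}{18485273}$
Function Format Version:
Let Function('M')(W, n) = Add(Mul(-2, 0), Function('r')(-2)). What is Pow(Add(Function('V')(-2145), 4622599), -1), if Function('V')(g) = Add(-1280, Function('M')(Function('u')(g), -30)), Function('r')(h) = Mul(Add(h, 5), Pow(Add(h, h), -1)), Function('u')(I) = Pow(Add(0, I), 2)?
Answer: Rational(4, 18485273) ≈ 2.1639e-7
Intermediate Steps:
Function('u')(I) = Pow(I, 2)
Function('r')(h) = Mul(Rational(1, 2), Pow(h, -1), Add(5, h)) (Function('r')(h) = Mul(Add(5, h), Pow(Mul(2, h), -1)) = Mul(Add(5, h), Mul(Rational(1, 2), Pow(h, -1))) = Mul(Rational(1, 2), Pow(h, -1), Add(5, h)))
Function('M')(W, n) = Rational(-3, 4) (Function('M')(W, n) = Add(Mul(-2, 0), Mul(Rational(1, 2), Pow(-2, -1), Add(5, -2))) = Add(0, Mul(Rational(1, 2), Rational(-1, 2), 3)) = Add(0, Rational(-3, 4)) = Rational(-3, 4))
Function('V')(g) = Rational(-5123, 4) (Function('V')(g) = Add(-1280, Rational(-3, 4)) = Rational(-5123, 4))
Pow(Add(Function('V')(-2145), 4622599), -1) = Pow(Add(Rational(-5123, 4), 4622599), -1) = Pow(Rational(18485273, 4), -1) = Rational(4, 18485273)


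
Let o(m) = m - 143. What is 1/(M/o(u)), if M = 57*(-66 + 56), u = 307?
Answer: -82/285 ≈ -0.28772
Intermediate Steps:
o(m) = -143 + m
M = -570 (M = 57*(-10) = -570)
1/(M/o(u)) = 1/(-570/(-143 + 307)) = 1/(-570/164) = 1/(-570*1/164) = 1/(-285/82) = -82/285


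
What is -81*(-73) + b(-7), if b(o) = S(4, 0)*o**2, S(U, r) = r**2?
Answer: 5913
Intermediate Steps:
b(o) = 0 (b(o) = 0**2*o**2 = 0*o**2 = 0)
-81*(-73) + b(-7) = -81*(-73) + 0 = 5913 + 0 = 5913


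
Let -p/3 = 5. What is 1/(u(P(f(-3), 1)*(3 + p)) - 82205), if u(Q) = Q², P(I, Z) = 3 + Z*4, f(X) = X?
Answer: -1/75149 ≈ -1.3307e-5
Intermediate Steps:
P(I, Z) = 3 + 4*Z
p = -15 (p = -3*5 = -15)
1/(u(P(f(-3), 1)*(3 + p)) - 82205) = 1/(((3 + 4*1)*(3 - 15))² - 82205) = 1/(((3 + 4)*(-12))² - 82205) = 1/((7*(-12))² - 82205) = 1/((-84)² - 82205) = 1/(7056 - 82205) = 1/(-75149) = -1/75149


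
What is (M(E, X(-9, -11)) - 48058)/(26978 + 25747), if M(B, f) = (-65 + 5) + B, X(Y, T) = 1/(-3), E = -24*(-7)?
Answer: -1918/2109 ≈ -0.90944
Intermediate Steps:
E = 168
X(Y, T) = -⅓
M(B, f) = -60 + B
(M(E, X(-9, -11)) - 48058)/(26978 + 25747) = ((-60 + 168) - 48058)/(26978 + 25747) = (108 - 48058)/52725 = -47950*1/52725 = -1918/2109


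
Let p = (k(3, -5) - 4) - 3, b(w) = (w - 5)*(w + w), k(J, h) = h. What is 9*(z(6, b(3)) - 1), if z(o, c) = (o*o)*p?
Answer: -3897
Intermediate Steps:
b(w) = 2*w*(-5 + w) (b(w) = (-5 + w)*(2*w) = 2*w*(-5 + w))
p = -12 (p = (-5 - 4) - 3 = -9 - 3 = -12)
z(o, c) = -12*o² (z(o, c) = (o*o)*(-12) = o²*(-12) = -12*o²)
9*(z(6, b(3)) - 1) = 9*(-12*6² - 1) = 9*(-12*36 - 1) = 9*(-432 - 1) = 9*(-433) = -3897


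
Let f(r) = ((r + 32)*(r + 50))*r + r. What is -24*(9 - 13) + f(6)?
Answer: 12870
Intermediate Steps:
f(r) = r + r*(32 + r)*(50 + r) (f(r) = ((32 + r)*(50 + r))*r + r = r*(32 + r)*(50 + r) + r = r + r*(32 + r)*(50 + r))
-24*(9 - 13) + f(6) = -24*(9 - 13) + 6*(1601 + 6² + 82*6) = -24*(-4) + 6*(1601 + 36 + 492) = 96 + 6*2129 = 96 + 12774 = 12870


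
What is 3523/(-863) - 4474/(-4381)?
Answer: -11573201/3780803 ≈ -3.0610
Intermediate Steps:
3523/(-863) - 4474/(-4381) = 3523*(-1/863) - 4474*(-1/4381) = -3523/863 + 4474/4381 = -11573201/3780803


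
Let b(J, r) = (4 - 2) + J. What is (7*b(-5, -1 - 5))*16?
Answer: -336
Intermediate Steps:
b(J, r) = 2 + J
(7*b(-5, -1 - 5))*16 = (7*(2 - 5))*16 = (7*(-3))*16 = -21*16 = -336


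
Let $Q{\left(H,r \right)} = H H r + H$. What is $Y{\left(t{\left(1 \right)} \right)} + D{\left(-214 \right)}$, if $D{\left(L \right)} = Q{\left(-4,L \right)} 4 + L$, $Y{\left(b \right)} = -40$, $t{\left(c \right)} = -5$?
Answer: $-13966$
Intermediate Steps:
$Q{\left(H,r \right)} = H + r H^{2}$ ($Q{\left(H,r \right)} = H^{2} r + H = r H^{2} + H = H + r H^{2}$)
$D{\left(L \right)} = -16 + 65 L$ ($D{\left(L \right)} = - 4 \left(1 - 4 L\right) 4 + L = \left(-4 + 16 L\right) 4 + L = \left(-16 + 64 L\right) + L = -16 + 65 L$)
$Y{\left(t{\left(1 \right)} \right)} + D{\left(-214 \right)} = -40 + \left(-16 + 65 \left(-214\right)\right) = -40 - 13926 = -13966$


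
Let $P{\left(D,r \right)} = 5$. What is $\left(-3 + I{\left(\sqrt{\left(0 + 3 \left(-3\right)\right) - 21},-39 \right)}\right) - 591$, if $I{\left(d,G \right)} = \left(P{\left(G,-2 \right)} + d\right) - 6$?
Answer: $-595 + i \sqrt{30} \approx -595.0 + 5.4772 i$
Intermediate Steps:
$I{\left(d,G \right)} = -1 + d$ ($I{\left(d,G \right)} = \left(5 + d\right) - 6 = -1 + d$)
$\left(-3 + I{\left(\sqrt{\left(0 + 3 \left(-3\right)\right) - 21},-39 \right)}\right) - 591 = \left(-3 - \left(1 - \sqrt{\left(0 + 3 \left(-3\right)\right) - 21}\right)\right) - 591 = \left(-3 - \left(1 - \sqrt{\left(0 - 9\right) - 21}\right)\right) - 591 = \left(-3 - \left(1 - \sqrt{-9 - 21}\right)\right) - 591 = \left(-3 - \left(1 - \sqrt{-30}\right)\right) - 591 = \left(-3 - \left(1 - i \sqrt{30}\right)\right) - 591 = \left(-4 + i \sqrt{30}\right) - 591 = -595 + i \sqrt{30}$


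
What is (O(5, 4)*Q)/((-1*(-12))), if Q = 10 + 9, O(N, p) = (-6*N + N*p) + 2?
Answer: -38/3 ≈ -12.667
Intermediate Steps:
O(N, p) = 2 - 6*N + N*p
Q = 19
(O(5, 4)*Q)/((-1*(-12))) = ((2 - 6*5 + 5*4)*19)/((-1*(-12))) = ((2 - 30 + 20)*19)/12 = -8*19*(1/12) = -152*1/12 = -38/3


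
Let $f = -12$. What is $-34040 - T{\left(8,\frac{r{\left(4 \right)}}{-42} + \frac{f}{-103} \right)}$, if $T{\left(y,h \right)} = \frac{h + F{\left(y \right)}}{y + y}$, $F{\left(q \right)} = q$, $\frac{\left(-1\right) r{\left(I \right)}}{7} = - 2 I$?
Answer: $- \frac{10518491}{309} \approx -34040.0$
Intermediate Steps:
$r{\left(I \right)} = 14 I$ ($r{\left(I \right)} = - 7 \left(- 2 I\right) = 14 I$)
$T{\left(y,h \right)} = \frac{h + y}{2 y}$ ($T{\left(y,h \right)} = \frac{h + y}{y + y} = \frac{h + y}{2 y}$)
$-34040 - T{\left(8,\frac{r{\left(4 \right)}}{-42} + \frac{f}{-103} \right)} = -34040 - \frac{\left(\frac{14 \cdot 4}{-42} - \frac{12}{-103}\right) + 8}{2 \cdot 8} = -34040 - \frac{1}{2} \cdot \frac{1}{8} \left(\left(56 \left(- \frac{1}{42}\right) - - \frac{12}{103}\right) + 8\right) = -34040 - \frac{1}{2} \cdot \frac{1}{8} \left(\left(- \frac{4}{3} + \frac{12}{103}\right) + 8\right) = -34040 - \frac{1}{2} \cdot \frac{1}{8} \left(- \frac{376}{309} + 8\right) = -34040 - \frac{1}{2} \cdot \frac{1}{8} \cdot \frac{2096}{309} = -34040 - \frac{131}{309} = - \frac{10518491}{309}$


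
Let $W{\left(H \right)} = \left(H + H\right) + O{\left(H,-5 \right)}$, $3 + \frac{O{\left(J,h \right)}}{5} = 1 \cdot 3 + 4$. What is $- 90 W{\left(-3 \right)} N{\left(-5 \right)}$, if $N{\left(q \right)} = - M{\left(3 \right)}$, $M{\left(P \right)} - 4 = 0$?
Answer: $5040$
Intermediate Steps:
$M{\left(P \right)} = 4$ ($M{\left(P \right)} = 4 + 0 = 4$)
$N{\left(q \right)} = -4$ ($N{\left(q \right)} = \left(-1\right) 4 = -4$)
$O{\left(J,h \right)} = 20$ ($O{\left(J,h \right)} = -15 + 5 \left(1 \cdot 3 + 4\right) = -15 + 5 \left(3 + 4\right) = -15 + 5 \cdot 7 = -15 + 35 = 20$)
$W{\left(H \right)} = 20 + 2 H$ ($W{\left(H \right)} = \left(H + H\right) + 20 = 2 H + 20 = 20 + 2 H$)
$- 90 W{\left(-3 \right)} N{\left(-5 \right)} = - 90 \left(20 + 2 \left(-3\right)\right) \left(-4\right) = - 90 \left(20 - 6\right) \left(-4\right) = \left(-90\right) 14 \left(-4\right) = \left(-1260\right) \left(-4\right) = 5040$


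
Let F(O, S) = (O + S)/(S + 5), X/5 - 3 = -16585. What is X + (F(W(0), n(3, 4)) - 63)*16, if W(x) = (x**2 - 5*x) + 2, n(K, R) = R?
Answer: -251722/3 ≈ -83907.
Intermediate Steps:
X = -82910 (X = 15 + 5*(-16585) = 15 - 82925 = -82910)
W(x) = 2 + x**2 - 5*x
F(O, S) = (O + S)/(5 + S)
X + (F(W(0), n(3, 4)) - 63)*16 = -82910 + (((2 + 0**2 - 5*0) + 4)/(5 + 4) - 63)*16 = -82910 + (((2 + 0 + 0) + 4)/9 - 63)*16 = -82910 + ((2 + 4)/9 - 63)*16 = -82910 + ((1/9)*6 - 63)*16 = -82910 + (2/3 - 63)*16 = -82910 - 187/3*16 = -82910 - 2992/3 = -251722/3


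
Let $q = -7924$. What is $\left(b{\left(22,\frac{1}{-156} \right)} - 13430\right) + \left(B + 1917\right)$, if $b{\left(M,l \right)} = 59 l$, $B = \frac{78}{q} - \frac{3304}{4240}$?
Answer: $- \frac{942947434019}{81894540} \approx -11514.0$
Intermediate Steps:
$B = - \frac{414244}{524965}$ ($B = \frac{78}{-7924} - \frac{3304}{4240} = 78 \left(- \frac{1}{7924}\right) - \frac{413}{530} = - \frac{39}{3962} - \frac{413}{530} = - \frac{414244}{524965} \approx -0.78909$)
$\left(b{\left(22,\frac{1}{-156} \right)} - 13430\right) + \left(B + 1917\right) = \left(\frac{59}{-156} - 13430\right) + \left(- \frac{414244}{524965} + 1917\right) = \left(59 \left(- \frac{1}{156}\right) - 13430\right) + \frac{1005943661}{524965} = \left(- \frac{59}{156} - 13430\right) + \frac{1005943661}{524965} = - \frac{2095139}{156} + \frac{1005943661}{524965} = - \frac{942947434019}{81894540}$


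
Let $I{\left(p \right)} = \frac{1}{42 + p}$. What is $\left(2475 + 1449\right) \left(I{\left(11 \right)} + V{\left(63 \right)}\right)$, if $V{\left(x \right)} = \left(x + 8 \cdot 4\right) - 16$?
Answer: $\frac{16433712}{53} \approx 3.1007 \cdot 10^{5}$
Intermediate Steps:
$V{\left(x \right)} = 16 + x$ ($V{\left(x \right)} = \left(x + 32\right) - 16 = \left(32 + x\right) - 16 = 16 + x$)
$\left(2475 + 1449\right) \left(I{\left(11 \right)} + V{\left(63 \right)}\right) = \left(2475 + 1449\right) \left(\frac{1}{42 + 11} + \left(16 + 63\right)\right) = 3924 \left(\frac{1}{53} + 79\right) = 3924 \cdot \frac{4188}{53} = \frac{16433712}{53}$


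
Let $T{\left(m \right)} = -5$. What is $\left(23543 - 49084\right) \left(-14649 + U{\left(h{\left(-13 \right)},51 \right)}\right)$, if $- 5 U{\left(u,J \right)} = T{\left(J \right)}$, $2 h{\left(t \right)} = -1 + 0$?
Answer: $374124568$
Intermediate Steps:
$h{\left(t \right)} = - \frac{1}{2}$ ($h{\left(t \right)} = \frac{-1 + 0}{2} = \frac{1}{2} \left(-1\right) = - \frac{1}{2}$)
$U{\left(u,J \right)} = 1$ ($U{\left(u,J \right)} = \left(- \frac{1}{5}\right) \left(-5\right) = 1$)
$\left(23543 - 49084\right) \left(-14649 + U{\left(h{\left(-13 \right)},51 \right)}\right) = \left(23543 - 49084\right) \left(-14649 + 1\right) = \left(-25541\right) \left(-14648\right) = 374124568$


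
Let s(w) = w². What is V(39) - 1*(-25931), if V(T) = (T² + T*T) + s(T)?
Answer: 30494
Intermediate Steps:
V(T) = 3*T² (V(T) = (T² + T*T) + T² = (T² + T²) + T² = 2*T² + T² = 3*T²)
V(39) - 1*(-25931) = 3*39² - 1*(-25931) = 3*1521 + 25931 = 4563 + 25931 = 30494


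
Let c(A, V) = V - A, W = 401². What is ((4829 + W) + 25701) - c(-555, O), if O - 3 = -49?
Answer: 190822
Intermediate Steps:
O = -46 (O = 3 - 49 = -46)
W = 160801
((4829 + W) + 25701) - c(-555, O) = ((4829 + 160801) + 25701) - (-46 - 1*(-555)) = (165630 + 25701) - (-46 + 555) = 191331 - 1*509 = 191331 - 509 = 190822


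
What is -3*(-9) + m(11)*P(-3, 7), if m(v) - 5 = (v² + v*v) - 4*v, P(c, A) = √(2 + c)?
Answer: 27 + 203*I ≈ 27.0 + 203.0*I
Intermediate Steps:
m(v) = 5 - 4*v + 2*v² (m(v) = 5 + ((v² + v*v) - 4*v) = 5 + ((v² + v²) - 4*v) = 5 + (2*v² - 4*v) = 5 + (-4*v + 2*v²) = 5 - 4*v + 2*v²)
-3*(-9) + m(11)*P(-3, 7) = -3*(-9) + (5 - 4*11 + 2*11²)*√(2 - 3) = 27 + (5 - 44 + 2*121)*√(-1) = 27 + (5 - 44 + 242)*I = 27 + 203*I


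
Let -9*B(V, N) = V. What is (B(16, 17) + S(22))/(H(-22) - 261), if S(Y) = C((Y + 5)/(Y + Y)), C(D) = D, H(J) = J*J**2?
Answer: 461/4319964 ≈ 0.00010671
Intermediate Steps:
H(J) = J**3
B(V, N) = -V/9
S(Y) = (5 + Y)/(2*Y) (S(Y) = (Y + 5)/(Y + Y) = (5 + Y)/((2*Y)) = (5 + Y)*(1/(2*Y)) = (5 + Y)/(2*Y))
(B(16, 17) + S(22))/(H(-22) - 261) = (-1/9*16 + (1/2)*(5 + 22)/22)/((-22)**3 - 261) = (-16/9 + (1/2)*(1/22)*27)/(-10648 - 261) = (-16/9 + 27/44)/(-10909) = -461/396*(-1/10909) = 461/4319964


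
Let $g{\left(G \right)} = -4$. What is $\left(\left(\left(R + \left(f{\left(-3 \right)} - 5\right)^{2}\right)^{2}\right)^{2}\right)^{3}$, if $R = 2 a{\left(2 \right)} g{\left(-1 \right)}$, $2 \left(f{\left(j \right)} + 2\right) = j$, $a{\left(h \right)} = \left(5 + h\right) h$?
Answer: $\frac{261075123337098804348567681}{16777216} \approx 1.5561 \cdot 10^{19}$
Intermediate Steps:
$a{\left(h \right)} = h \left(5 + h\right)$
$f{\left(j \right)} = -2 + \frac{j}{2}$
$R = -112$ ($R = 2 \cdot 2 \left(5 + 2\right) \left(-4\right) = 2 \cdot 2 \cdot 7 \left(-4\right) = 2 \cdot 14 \left(-4\right) = 28 \left(-4\right) = -112$)
$\left(\left(\left(R + \left(f{\left(-3 \right)} - 5\right)^{2}\right)^{2}\right)^{2}\right)^{3} = \left(\left(\left(-112 + \left(\left(-2 + \frac{1}{2} \left(-3\right)\right) - 5\right)^{2}\right)^{2}\right)^{2}\right)^{3} = \left(\left(\left(-112 + \left(\left(-2 - \frac{3}{2}\right) - 5\right)^{2}\right)^{2}\right)^{2}\right)^{3} = \left(\left(\left(-112 + \left(- \frac{7}{2} - 5\right)^{2}\right)^{2}\right)^{2}\right)^{3} = \left(\left(\left(-112 + \left(- \frac{17}{2}\right)^{2}\right)^{2}\right)^{2}\right)^{3} = \left(\left(\left(-112 + \frac{289}{4}\right)^{2}\right)^{2}\right)^{3} = \left(\left(\left(- \frac{159}{4}\right)^{2}\right)^{2}\right)^{3} = \left(\left(\frac{25281}{16}\right)^{2}\right)^{3} = \left(\frac{639128961}{256}\right)^{3} = \frac{261075123337098804348567681}{16777216}$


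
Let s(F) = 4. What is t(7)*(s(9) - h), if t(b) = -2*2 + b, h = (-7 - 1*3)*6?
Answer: 192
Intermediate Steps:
h = -60 (h = (-7 - 3)*6 = -10*6 = -60)
t(b) = -4 + b
t(7)*(s(9) - h) = (-4 + 7)*(4 - 1*(-60)) = 3*(4 + 60) = 3*64 = 192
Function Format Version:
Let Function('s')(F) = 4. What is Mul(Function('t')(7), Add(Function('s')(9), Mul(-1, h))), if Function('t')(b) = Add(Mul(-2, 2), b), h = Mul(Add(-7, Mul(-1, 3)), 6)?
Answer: 192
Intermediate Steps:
h = -60 (h = Mul(Add(-7, -3), 6) = Mul(-10, 6) = -60)
Function('t')(b) = Add(-4, b)
Mul(Function('t')(7), Add(Function('s')(9), Mul(-1, h))) = Mul(Add(-4, 7), Add(4, Mul(-1, -60))) = Mul(3, Add(4, 60)) = Mul(3, 64) = 192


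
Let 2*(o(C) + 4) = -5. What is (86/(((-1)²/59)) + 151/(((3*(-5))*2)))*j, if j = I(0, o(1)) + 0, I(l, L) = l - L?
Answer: 1976897/60 ≈ 32948.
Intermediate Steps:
o(C) = -13/2 (o(C) = -4 + (½)*(-5) = -4 - 5/2 = -13/2)
j = 13/2 (j = (0 - 1*(-13/2)) + 0 = (0 + 13/2) + 0 = 13/2 + 0 = 13/2 ≈ 6.5000)
(86/(((-1)²/59)) + 151/(((3*(-5))*2)))*j = (86/(((-1)²/59)) + 151/(((3*(-5))*2)))*(13/2) = (86/((1*(1/59))) + 151/((-15*2)))*(13/2) = (86/(1/59) + 151/(-30))*(13/2) = (86*59 + 151*(-1/30))*(13/2) = (5074 - 151/30)*(13/2) = (152069/30)*(13/2) = 1976897/60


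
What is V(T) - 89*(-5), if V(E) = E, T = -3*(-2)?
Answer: 451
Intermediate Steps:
T = 6
V(T) - 89*(-5) = 6 - 89*(-5) = 6 + 445 = 451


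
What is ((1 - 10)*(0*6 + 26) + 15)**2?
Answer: 47961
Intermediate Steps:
((1 - 10)*(0*6 + 26) + 15)**2 = (-9*(0 + 26) + 15)**2 = (-9*26 + 15)**2 = (-234 + 15)**2 = (-219)**2 = 47961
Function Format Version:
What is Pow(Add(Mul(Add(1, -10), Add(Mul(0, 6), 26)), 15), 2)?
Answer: 47961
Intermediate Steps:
Pow(Add(Mul(Add(1, -10), Add(Mul(0, 6), 26)), 15), 2) = Pow(Add(Mul(-9, Add(0, 26)), 15), 2) = Pow(Add(Mul(-9, 26), 15), 2) = Pow(Add(-234, 15), 2) = Pow(-219, 2) = 47961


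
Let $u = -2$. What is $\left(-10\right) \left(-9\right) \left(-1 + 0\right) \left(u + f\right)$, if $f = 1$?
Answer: $90$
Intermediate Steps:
$\left(-10\right) \left(-9\right) \left(-1 + 0\right) \left(u + f\right) = \left(-10\right) \left(-9\right) \left(-1 + 0\right) \left(-2 + 1\right) = 90 \left(\left(-1\right) \left(-1\right)\right) = 90 \cdot 1 = 90$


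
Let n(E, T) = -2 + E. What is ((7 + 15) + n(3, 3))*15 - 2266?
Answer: -1921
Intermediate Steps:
((7 + 15) + n(3, 3))*15 - 2266 = ((7 + 15) + (-2 + 3))*15 - 2266 = (22 + 1)*15 - 2266 = 23*15 - 2266 = 345 - 2266 = -1921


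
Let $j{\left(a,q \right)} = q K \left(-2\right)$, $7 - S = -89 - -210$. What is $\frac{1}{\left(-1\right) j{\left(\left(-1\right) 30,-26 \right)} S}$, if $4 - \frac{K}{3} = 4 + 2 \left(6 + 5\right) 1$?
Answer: $- \frac{1}{391248} \approx -2.5559 \cdot 10^{-6}$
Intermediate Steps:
$S = -114$ ($S = 7 - \left(-89 - -210\right) = 7 - \left(-89 + 210\right) = 7 - 121 = -114$)
$K = -66$ ($K = 12 - 3 \left(4 + 2 \left(6 + 5\right) 1\right) = 12 - 3 \left(4 + 2 \cdot 11 \cdot 1\right) = 12 - 3 \left(4 + 2 \cdot 11\right) = 12 - 3 \left(4 + 22\right) = 12 - 78 = -66$)
$j{\left(a,q \right)} = 132 q$ ($j{\left(a,q \right)} = q \left(-66\right) \left(-2\right) = - 66 q \left(-2\right) = 132 q$)
$\frac{1}{\left(-1\right) j{\left(\left(-1\right) 30,-26 \right)} S} = \frac{1}{\left(-1\right) 132 \left(-26\right) \left(-114\right)} = \frac{1}{\left(-1\right) \left(\left(-3432\right) \left(-114\right)\right)} = \frac{1}{\left(-1\right) 391248} = \frac{1}{-391248} = - \frac{1}{391248}$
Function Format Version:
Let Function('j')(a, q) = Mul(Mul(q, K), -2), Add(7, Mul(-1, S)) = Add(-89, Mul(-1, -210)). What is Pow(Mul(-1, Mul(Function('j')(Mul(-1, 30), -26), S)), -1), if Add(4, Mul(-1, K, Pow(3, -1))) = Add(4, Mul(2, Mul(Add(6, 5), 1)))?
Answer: Rational(-1, 391248) ≈ -2.5559e-6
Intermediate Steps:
S = -114 (S = Add(7, Mul(-1, Add(-89, Mul(-1, -210)))) = Add(7, Mul(-1, Add(-89, 210))) = Add(7, Mul(-1, 121)) = Add(7, -121) = -114)
K = -66 (K = Add(12, Mul(-3, Add(4, Mul(2, Mul(Add(6, 5), 1))))) = Add(12, Mul(-3, Add(4, Mul(2, Mul(11, 1))))) = Add(12, Mul(-3, Add(4, Mul(2, 11)))) = Add(12, Mul(-3, Add(4, 22))) = Add(12, Mul(-3, 26)) = Add(12, -78) = -66)
Function('j')(a, q) = Mul(132, q) (Function('j')(a, q) = Mul(Mul(q, -66), -2) = Mul(Mul(-66, q), -2) = Mul(132, q))
Pow(Mul(-1, Mul(Function('j')(Mul(-1, 30), -26), S)), -1) = Pow(Mul(-1, Mul(Mul(132, -26), -114)), -1) = Pow(Mul(-1, Mul(-3432, -114)), -1) = Pow(Mul(-1, 391248), -1) = Pow(-391248, -1) = Rational(-1, 391248)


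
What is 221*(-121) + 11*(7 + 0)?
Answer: -26664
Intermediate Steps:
221*(-121) + 11*(7 + 0) = -26741 + 11*7 = -26741 + 77 = -26664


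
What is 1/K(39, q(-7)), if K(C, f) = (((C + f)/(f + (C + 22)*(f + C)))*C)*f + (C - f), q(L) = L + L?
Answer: 1511/66433 ≈ 0.022745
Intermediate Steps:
q(L) = 2*L
K(C, f) = C - f + C*f*(C + f)/(f + (22 + C)*(C + f)) (K(C, f) = (((C + f)/(f + (22 + C)*(C + f)))*C)*f + (C - f) = (C*(C + f)/(f + (22 + C)*(C + f)))*f + (C - f) = C*f*(C + f)/(f + (22 + C)*(C + f)) + (C - f) = C - f + C*f*(C + f)/(f + (22 + C)*(C + f)))
1/K(39, q(-7)) = 1/((39³ - 23*(2*(-7))² + 22*39² + 39*(2*(-7)) + (2*(-7))*39²)/(39² + 22*39 + 23*(2*(-7)) + 39*(2*(-7)))) = 1/((59319 - 23*(-14)² + 22*1521 + 39*(-14) - 14*1521)/(1521 + 858 + 23*(-14) + 39*(-14))) = 1/((59319 - 23*196 + 33462 - 546 - 21294)/(1521 + 858 - 322 - 546)) = 1/((59319 - 4508 + 33462 - 546 - 21294)/1511) = 1/((1/1511)*66433) = 1/(66433/1511) = 1511/66433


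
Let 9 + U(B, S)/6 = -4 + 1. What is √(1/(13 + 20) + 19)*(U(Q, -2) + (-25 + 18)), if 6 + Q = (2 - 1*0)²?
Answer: -158*√5181/33 ≈ -344.63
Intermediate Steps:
Q = -2 (Q = -6 + (2 - 1*0)² = -6 + (2 + 0)² = -6 + 2² = -6 + 4 = -2)
U(B, S) = -72 (U(B, S) = -54 + 6*(-4 + 1) = -54 + 6*(-3) = -54 - 18 = -72)
√(1/(13 + 20) + 19)*(U(Q, -2) + (-25 + 18)) = √(1/(13 + 20) + 19)*(-72 + (-25 + 18)) = √(1/33 + 19)*(-72 - 7) = √(1/33 + 19)*(-79) = √(628/33)*(-79) = (2*√5181/33)*(-79) = -158*√5181/33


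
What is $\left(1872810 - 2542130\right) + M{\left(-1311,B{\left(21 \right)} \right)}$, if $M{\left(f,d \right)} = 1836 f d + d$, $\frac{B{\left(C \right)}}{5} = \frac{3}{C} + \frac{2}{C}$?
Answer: $- \frac{74230595}{21} \approx -3.5348 \cdot 10^{6}$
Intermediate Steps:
$B{\left(C \right)} = \frac{25}{C}$ ($B{\left(C \right)} = 5 \left(\frac{3}{C} + \frac{2}{C}\right) = 5 \frac{5}{C} = \frac{25}{C}$)
$M{\left(f,d \right)} = d + 1836 d f$ ($M{\left(f,d \right)} = 1836 d f + d = d + 1836 d f$)
$\left(1872810 - 2542130\right) + M{\left(-1311,B{\left(21 \right)} \right)} = \left(1872810 - 2542130\right) + \frac{25}{21} \left(1 + 1836 \left(-1311\right)\right) = -669320 + 25 \cdot \frac{1}{21} \left(1 - 2406996\right) = -669320 + \frac{25}{21} \left(-2406995\right) = -669320 - \frac{60174875}{21} = - \frac{74230595}{21}$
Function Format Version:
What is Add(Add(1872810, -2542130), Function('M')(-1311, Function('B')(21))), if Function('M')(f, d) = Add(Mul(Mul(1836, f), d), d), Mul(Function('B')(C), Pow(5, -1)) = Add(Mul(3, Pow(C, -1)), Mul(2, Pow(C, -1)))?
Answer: Rational(-74230595, 21) ≈ -3.5348e+6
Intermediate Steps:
Function('B')(C) = Mul(25, Pow(C, -1)) (Function('B')(C) = Mul(5, Add(Mul(3, Pow(C, -1)), Mul(2, Pow(C, -1)))) = Mul(5, Mul(5, Pow(C, -1))) = Mul(25, Pow(C, -1)))
Function('M')(f, d) = Add(d, Mul(1836, d, f)) (Function('M')(f, d) = Add(Mul(1836, d, f), d) = Add(d, Mul(1836, d, f)))
Add(Add(1872810, -2542130), Function('M')(-1311, Function('B')(21))) = Add(Add(1872810, -2542130), Mul(Mul(25, Pow(21, -1)), Add(1, Mul(1836, -1311)))) = Add(-669320, Mul(Mul(25, Rational(1, 21)), Add(1, -2406996))) = Add(-669320, Mul(Rational(25, 21), -2406995)) = Add(-669320, Rational(-60174875, 21)) = Rational(-74230595, 21)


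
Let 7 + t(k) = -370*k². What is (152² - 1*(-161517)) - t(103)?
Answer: 4109958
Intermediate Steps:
t(k) = -7 - 370*k²
(152² - 1*(-161517)) - t(103) = (152² - 1*(-161517)) - (-7 - 370*103²) = (23104 + 161517) - (-7 - 370*10609) = 184621 - (-7 - 3925330) = 184621 - 1*(-3925337) = 184621 + 3925337 = 4109958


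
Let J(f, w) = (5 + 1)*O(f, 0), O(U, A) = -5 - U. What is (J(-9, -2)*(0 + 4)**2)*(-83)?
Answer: -31872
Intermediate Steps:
J(f, w) = -30 - 6*f (J(f, w) = (5 + 1)*(-5 - f) = 6*(-5 - f) = -30 - 6*f)
(J(-9, -2)*(0 + 4)**2)*(-83) = ((-30 - 6*(-9))*(0 + 4)**2)*(-83) = ((-30 + 54)*4**2)*(-83) = (24*16)*(-83) = 384*(-83) = -31872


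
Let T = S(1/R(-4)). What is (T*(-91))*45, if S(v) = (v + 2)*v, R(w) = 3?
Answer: -3185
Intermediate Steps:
S(v) = v*(2 + v) (S(v) = (2 + v)*v = v*(2 + v))
T = 7/9 (T = (2 + 1/3)/3 = (2 + ⅓)/3 = (⅓)*(7/3) = 7/9 ≈ 0.77778)
(T*(-91))*45 = ((7/9)*(-91))*45 = -637/9*45 = -3185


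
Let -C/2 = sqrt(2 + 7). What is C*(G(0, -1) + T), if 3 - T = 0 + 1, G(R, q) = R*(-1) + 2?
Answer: -24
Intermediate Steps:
G(R, q) = 2 - R (G(R, q) = -R + 2 = 2 - R)
C = -6 (C = -2*sqrt(2 + 7) = -2*sqrt(9) = -2*3 = -6)
T = 2 (T = 3 - (0 + 1) = 3 - 1*1 = 3 - 1 = 2)
C*(G(0, -1) + T) = -6*((2 - 1*0) + 2) = -6*((2 + 0) + 2) = -6*(2 + 2) = -6*4 = -24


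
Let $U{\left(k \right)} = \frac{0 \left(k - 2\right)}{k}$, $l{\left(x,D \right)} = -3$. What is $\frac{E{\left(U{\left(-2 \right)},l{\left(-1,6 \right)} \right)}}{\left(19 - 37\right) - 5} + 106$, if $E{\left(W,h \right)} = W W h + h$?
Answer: $\frac{2441}{23} \approx 106.13$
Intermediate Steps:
$U{\left(k \right)} = 0$ ($U{\left(k \right)} = \frac{0 \left(-2 + k\right)}{k} = \frac{0}{k} = 0$)
$E{\left(W,h \right)} = h + h W^{2}$ ($E{\left(W,h \right)} = W^{2} h + h = h W^{2} + h = h + h W^{2}$)
$\frac{E{\left(U{\left(-2 \right)},l{\left(-1,6 \right)} \right)}}{\left(19 - 37\right) - 5} + 106 = \frac{\left(-3\right) \left(1 + 0^{2}\right)}{\left(19 - 37\right) - 5} + 106 = \frac{\left(-3\right) \left(1 + 0\right)}{-18 - 5} + 106 = \frac{\left(-3\right) 1}{-23} + 106 = \left(-3\right) \left(- \frac{1}{23}\right) + 106 = \frac{3}{23} + 106 = \frac{2441}{23}$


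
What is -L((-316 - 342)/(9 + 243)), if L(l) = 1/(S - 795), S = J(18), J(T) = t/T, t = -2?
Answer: 9/7156 ≈ 0.0012577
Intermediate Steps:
J(T) = -2/T
S = -⅑ (S = -2/18 = -2*1/18 = -⅑ ≈ -0.11111)
L(l) = -9/7156 (L(l) = 1/(-⅑ - 795) = 1/(-7156/9) = -9/7156)
-L((-316 - 342)/(9 + 243)) = -1*(-9/7156) = 9/7156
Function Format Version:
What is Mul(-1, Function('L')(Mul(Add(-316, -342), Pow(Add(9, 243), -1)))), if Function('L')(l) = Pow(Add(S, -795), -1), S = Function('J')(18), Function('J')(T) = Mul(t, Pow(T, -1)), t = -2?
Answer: Rational(9, 7156) ≈ 0.0012577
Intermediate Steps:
Function('J')(T) = Mul(-2, Pow(T, -1))
S = Rational(-1, 9) (S = Mul(-2, Pow(18, -1)) = Mul(-2, Rational(1, 18)) = Rational(-1, 9) ≈ -0.11111)
Function('L')(l) = Rational(-9, 7156) (Function('L')(l) = Pow(Add(Rational(-1, 9), -795), -1) = Pow(Rational(-7156, 9), -1) = Rational(-9, 7156))
Mul(-1, Function('L')(Mul(Add(-316, -342), Pow(Add(9, 243), -1)))) = Mul(-1, Rational(-9, 7156)) = Rational(9, 7156)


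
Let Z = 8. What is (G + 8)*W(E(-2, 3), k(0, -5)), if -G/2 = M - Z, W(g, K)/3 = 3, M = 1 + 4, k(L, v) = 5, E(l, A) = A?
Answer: 126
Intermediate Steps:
M = 5
W(g, K) = 9 (W(g, K) = 3*3 = 9)
G = 6 (G = -2*(5 - 1*8) = -2*(5 - 8) = -2*(-3) = 6)
(G + 8)*W(E(-2, 3), k(0, -5)) = (6 + 8)*9 = 14*9 = 126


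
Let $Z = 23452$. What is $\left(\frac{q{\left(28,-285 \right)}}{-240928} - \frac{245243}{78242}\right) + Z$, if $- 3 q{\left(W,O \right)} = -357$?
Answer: $\frac{221013626634025}{9425344288} \approx 23449.0$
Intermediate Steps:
$q{\left(W,O \right)} = 119$ ($q{\left(W,O \right)} = \left(- \frac{1}{3}\right) \left(-357\right) = 119$)
$\left(\frac{q{\left(28,-285 \right)}}{-240928} - \frac{245243}{78242}\right) + Z = \left(\frac{119}{-240928} - \frac{245243}{78242}\right) + 23452 = \left(119 \left(- \frac{1}{240928}\right) - \frac{245243}{78242}\right) + 23452 = \left(- \frac{119}{240928} - \frac{245243}{78242}\right) + 23452 = - \frac{29547608151}{9425344288} + 23452 = \frac{221013626634025}{9425344288}$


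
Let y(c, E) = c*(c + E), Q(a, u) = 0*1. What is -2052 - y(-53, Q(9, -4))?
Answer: -4861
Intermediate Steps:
Q(a, u) = 0
y(c, E) = c*(E + c)
-2052 - y(-53, Q(9, -4)) = -2052 - (-53)*(0 - 53) = -2052 - (-53)*(-53) = -2052 - 1*2809 = -2052 - 2809 = -4861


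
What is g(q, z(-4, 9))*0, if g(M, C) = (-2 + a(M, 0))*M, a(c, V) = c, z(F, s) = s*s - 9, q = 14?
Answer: 0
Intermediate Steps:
z(F, s) = -9 + s² (z(F, s) = s² - 9 = -9 + s²)
g(M, C) = M*(-2 + M) (g(M, C) = (-2 + M)*M = M*(-2 + M))
g(q, z(-4, 9))*0 = (14*(-2 + 14))*0 = (14*12)*0 = 168*0 = 0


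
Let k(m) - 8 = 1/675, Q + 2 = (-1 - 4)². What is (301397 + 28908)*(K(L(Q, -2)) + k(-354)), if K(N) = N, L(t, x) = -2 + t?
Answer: 1293210136/135 ≈ 9.5793e+6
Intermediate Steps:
Q = 23 (Q = -2 + (-1 - 4)² = -2 + (-5)² = -2 + 25 = 23)
k(m) = 5401/675 (k(m) = 8 + 1/675 = 5401/675)
(301397 + 28908)*(K(L(Q, -2)) + k(-354)) = (301397 + 28908)*((-2 + 23) + 5401/675) = 330305*(21 + 5401/675) = 330305*(19576/675) = 1293210136/135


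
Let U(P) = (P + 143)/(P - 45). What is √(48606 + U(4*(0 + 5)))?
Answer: √1214987/5 ≈ 220.45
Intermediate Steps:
U(P) = (143 + P)/(-45 + P)
√(48606 + U(4*(0 + 5))) = √(48606 + (143 + 4*(0 + 5))/(-45 + 4*(0 + 5))) = √(48606 + (143 + 4*5)/(-45 + 4*5)) = √(48606 + (143 + 20)/(-45 + 20)) = √(48606 + 163/(-25)) = √(48606 - 1/25*163) = √(48606 - 163/25) = √(1214987/25) = √1214987/5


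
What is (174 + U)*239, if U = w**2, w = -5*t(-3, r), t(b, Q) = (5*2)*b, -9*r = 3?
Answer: 5419086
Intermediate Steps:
r = -1/3 (r = -1/9*3 = -1/3 ≈ -0.33333)
t(b, Q) = 10*b
w = 150 (w = -50*(-3) = -5*(-30) = 150)
U = 22500 (U = 150**2 = 22500)
(174 + U)*239 = (174 + 22500)*239 = 22674*239 = 5419086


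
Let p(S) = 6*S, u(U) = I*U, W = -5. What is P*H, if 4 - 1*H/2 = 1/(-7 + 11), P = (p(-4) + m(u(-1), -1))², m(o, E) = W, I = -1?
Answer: 12615/2 ≈ 6307.5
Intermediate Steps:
u(U) = -U
m(o, E) = -5
P = 841 (P = (6*(-4) - 5)² = (-24 - 5)² = (-29)² = 841)
H = 15/2 (H = 8 - 2/(-7 + 11) = 8 - 2/4 = 8 - 2*¼ = 8 - ½ = 15/2 ≈ 7.5000)
P*H = 841*(15/2) = 12615/2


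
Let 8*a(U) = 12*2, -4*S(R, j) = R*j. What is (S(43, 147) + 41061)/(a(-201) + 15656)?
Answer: 157923/62636 ≈ 2.5213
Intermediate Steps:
S(R, j) = -R*j/4
a(U) = 3 (a(U) = (12*2)/8 = (⅛)*24 = 3)
(S(43, 147) + 41061)/(a(-201) + 15656) = (-¼*43*147 + 41061)/(3 + 15656) = (-6321/4 + 41061)/15659 = (157923/4)*(1/15659) = 157923/62636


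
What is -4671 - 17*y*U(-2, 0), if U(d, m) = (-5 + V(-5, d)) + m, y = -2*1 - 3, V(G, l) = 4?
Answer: -4756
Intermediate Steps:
y = -5 (y = -2 - 3 = -5)
U(d, m) = -1 + m (U(d, m) = (-5 + 4) + m = -1 + m)
-4671 - 17*y*U(-2, 0) = -4671 - 17*(-5)*(-1 + 0) = -4671 - (-85)*(-1) = -4671 - 1*85 = -4671 - 85 = -4756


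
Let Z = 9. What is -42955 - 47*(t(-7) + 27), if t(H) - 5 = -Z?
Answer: -44036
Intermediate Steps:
t(H) = -4 (t(H) = 5 - 1*9 = 5 - 9 = -4)
-42955 - 47*(t(-7) + 27) = -42955 - 47*(-4 + 27) = -42955 - 47*23 = -42955 - 1081 = -44036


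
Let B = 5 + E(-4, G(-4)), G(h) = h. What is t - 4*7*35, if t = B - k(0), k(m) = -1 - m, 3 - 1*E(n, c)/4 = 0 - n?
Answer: -978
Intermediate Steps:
E(n, c) = 12 + 4*n (E(n, c) = 12 - 4*(0 - n) = 12 - (-4)*n = 12 + 4*n)
B = 1 (B = 5 + (12 + 4*(-4)) = 5 + (12 - 16) = 5 - 4 = 1)
t = 2 (t = 1 - (-1 - 1*0) = 1 - (-1 + 0) = 1 - 1*(-1) = 1 + 1 = 2)
t - 4*7*35 = 2 - 4*7*35 = 2 - 28*35 = 2 - 980 = -978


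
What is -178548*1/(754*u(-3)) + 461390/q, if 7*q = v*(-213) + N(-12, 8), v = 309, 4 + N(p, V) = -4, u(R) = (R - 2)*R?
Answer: -321874456/4963205 ≈ -64.852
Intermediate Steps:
u(R) = R*(-2 + R) (u(R) = (-2 + R)*R = R*(-2 + R))
N(p, V) = -8 (N(p, V) = -4 - 4 = -8)
q = -65825/7 (q = (309*(-213) - 8)/7 = (-65817 - 8)/7 = (1/7)*(-65825) = -65825/7 ≈ -9403.6)
-178548*1/(754*u(-3)) + 461390/q = -178548*(-1/(2262*(-2 - 3))) + 461390/(-65825/7) = -178548/((-3*(-5)*58)*13) + 461390*(-7/65825) = -178548/((15*58)*13) - 645946/13165 = -178548/(870*13) - 645946/13165 = -178548/11310 - 645946/13165 = -178548*1/11310 - 645946/13165 = -29758/1885 - 645946/13165 = -321874456/4963205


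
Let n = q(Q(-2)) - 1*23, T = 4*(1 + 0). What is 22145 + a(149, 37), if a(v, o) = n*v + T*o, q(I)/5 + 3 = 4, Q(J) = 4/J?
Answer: 19611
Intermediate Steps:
T = 4 (T = 4*1 = 4)
q(I) = 5 (q(I) = -15 + 5*4 = -15 + 20 = 5)
n = -18 (n = 5 - 1*23 = 5 - 23 = -18)
a(v, o) = -18*v + 4*o
22145 + a(149, 37) = 22145 + (-18*149 + 4*37) = 22145 + (-2682 + 148) = 22145 - 2534 = 19611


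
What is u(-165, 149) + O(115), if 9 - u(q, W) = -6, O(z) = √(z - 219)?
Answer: 15 + 2*I*√26 ≈ 15.0 + 10.198*I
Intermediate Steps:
O(z) = √(-219 + z)
u(q, W) = 15 (u(q, W) = 9 - 1*(-6) = 9 + 6 = 15)
u(-165, 149) + O(115) = 15 + √(-219 + 115) = 15 + √(-104) = 15 + 2*I*√26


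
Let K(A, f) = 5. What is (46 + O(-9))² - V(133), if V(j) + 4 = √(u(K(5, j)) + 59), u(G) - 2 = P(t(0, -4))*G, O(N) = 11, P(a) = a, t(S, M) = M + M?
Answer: 3253 - √21 ≈ 3248.4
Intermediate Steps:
t(S, M) = 2*M
u(G) = 2 - 8*G (u(G) = 2 + (2*(-4))*G = 2 - 8*G)
V(j) = -4 + √21 (V(j) = -4 + √((2 - 8*5) + 59) = -4 + √((2 - 40) + 59) = -4 + √(-38 + 59) = -4 + √21)
(46 + O(-9))² - V(133) = (46 + 11)² - (-4 + √21) = 57² + (4 - √21) = 3249 + (4 - √21) = 3253 - √21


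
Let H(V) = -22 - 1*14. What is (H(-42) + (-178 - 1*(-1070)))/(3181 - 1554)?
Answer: 856/1627 ≈ 0.52612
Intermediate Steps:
H(V) = -36 (H(V) = -22 - 14 = -36)
(H(-42) + (-178 - 1*(-1070)))/(3181 - 1554) = (-36 + (-178 - 1*(-1070)))/(3181 - 1554) = (-36 + (-178 + 1070))/1627 = (-36 + 892)*(1/1627) = 856*(1/1627) = 856/1627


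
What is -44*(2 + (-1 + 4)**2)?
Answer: -484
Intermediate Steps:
-44*(2 + (-1 + 4)**2) = -44*(2 + 3**2) = -44*(2 + 9) = -44*11 = -484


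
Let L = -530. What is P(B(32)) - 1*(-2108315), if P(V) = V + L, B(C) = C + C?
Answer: 2107849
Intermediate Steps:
B(C) = 2*C
P(V) = -530 + V (P(V) = V - 530 = -530 + V)
P(B(32)) - 1*(-2108315) = (-530 + 2*32) - 1*(-2108315) = (-530 + 64) + 2108315 = -466 + 2108315 = 2107849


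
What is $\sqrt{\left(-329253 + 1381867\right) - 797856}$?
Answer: $\sqrt{254758} \approx 504.74$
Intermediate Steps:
$\sqrt{\left(-329253 + 1381867\right) - 797856} = \sqrt{1052614 - 797856} = \sqrt{254758}$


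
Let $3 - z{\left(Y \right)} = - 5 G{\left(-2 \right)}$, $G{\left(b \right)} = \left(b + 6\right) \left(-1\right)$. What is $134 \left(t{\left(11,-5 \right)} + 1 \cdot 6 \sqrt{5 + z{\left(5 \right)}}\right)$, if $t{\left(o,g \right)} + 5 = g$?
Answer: $-1340 + 1608 i \sqrt{3} \approx -1340.0 + 2785.1 i$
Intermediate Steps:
$G{\left(b \right)} = -6 - b$ ($G{\left(b \right)} = \left(6 + b\right) \left(-1\right) = -6 - b$)
$t{\left(o,g \right)} = -5 + g$
$z{\left(Y \right)} = -17$ ($z{\left(Y \right)} = 3 - - 5 \left(-6 - -2\right) = 3 - - 5 \left(-6 + 2\right) = 3 - \left(-5\right) \left(-4\right) = 3 - 20 = -17$)
$134 \left(t{\left(11,-5 \right)} + 1 \cdot 6 \sqrt{5 + z{\left(5 \right)}}\right) = 134 \left(\left(-5 - 5\right) + 1 \cdot 6 \sqrt{5 - 17}\right) = 134 \left(-10 + 6 \sqrt{-12}\right) = 134 \left(-10 + 6 \cdot 2 i \sqrt{3}\right) = 134 \left(-10 + 12 i \sqrt{3}\right) = -1340 + 1608 i \sqrt{3}$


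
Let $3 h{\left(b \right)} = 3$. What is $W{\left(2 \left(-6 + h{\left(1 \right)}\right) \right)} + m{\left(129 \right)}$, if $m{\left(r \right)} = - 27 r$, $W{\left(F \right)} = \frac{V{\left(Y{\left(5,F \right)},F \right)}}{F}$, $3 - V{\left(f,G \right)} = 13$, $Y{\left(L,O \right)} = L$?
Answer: $-3482$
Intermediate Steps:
$V{\left(f,G \right)} = -10$ ($V{\left(f,G \right)} = 3 - 13 = -10$)
$h{\left(b \right)} = 1$ ($h{\left(b \right)} = \frac{1}{3} \cdot 3 = 1$)
$W{\left(F \right)} = - \frac{10}{F}$
$W{\left(2 \left(-6 + h{\left(1 \right)}\right) \right)} + m{\left(129 \right)} = - \frac{10}{2 \left(-6 + 1\right)} - 3483 = - \frac{10}{2 \left(-5\right)} - 3483 = - \frac{10}{-10} - 3483 = \left(-10\right) \left(- \frac{1}{10}\right) - 3483 = 1 - 3483 = -3482$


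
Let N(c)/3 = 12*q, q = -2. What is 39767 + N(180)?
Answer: 39695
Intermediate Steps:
N(c) = -72 (N(c) = 3*(12*(-2)) = 3*(-24) = -72)
39767 + N(180) = 39767 - 72 = 39695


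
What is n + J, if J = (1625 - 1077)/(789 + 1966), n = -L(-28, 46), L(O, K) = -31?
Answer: 85953/2755 ≈ 31.199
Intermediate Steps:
n = 31 (n = -1*(-31) = 31)
J = 548/2755 ≈ 0.19891
n + J = 31 + 548/2755 = 85953/2755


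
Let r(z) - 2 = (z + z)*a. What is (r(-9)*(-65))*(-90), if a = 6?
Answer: -620100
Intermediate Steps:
r(z) = 2 + 12*z (r(z) = 2 + (z + z)*6 = 2 + (2*z)*6 = 2 + 12*z)
(r(-9)*(-65))*(-90) = ((2 + 12*(-9))*(-65))*(-90) = ((2 - 108)*(-65))*(-90) = -106*(-65)*(-90) = 6890*(-90) = -620100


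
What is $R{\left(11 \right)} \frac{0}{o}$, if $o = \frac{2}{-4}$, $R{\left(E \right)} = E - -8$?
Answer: $0$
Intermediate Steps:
$R{\left(E \right)} = 8 + E$ ($R{\left(E \right)} = E + 8 = 8 + E$)
$o = - \frac{1}{2}$ ($o = 2 \left(- \frac{1}{4}\right) = - \frac{1}{2} \approx -0.5$)
$R{\left(11 \right)} \frac{0}{o} = \left(8 + 11\right) \frac{0}{- \frac{1}{2}} = 19 \cdot 0 \left(-2\right) = 19 \cdot 0 = 0$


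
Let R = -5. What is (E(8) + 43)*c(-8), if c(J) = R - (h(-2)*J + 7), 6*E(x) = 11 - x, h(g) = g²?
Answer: 870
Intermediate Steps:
E(x) = 11/6 - x/6 (E(x) = (11 - x)/6 = 11/6 - x/6)
c(J) = -12 - 4*J (c(J) = -5 - ((-2)²*J + 7) = -5 - (4*J + 7) = -5 - (7 + 4*J) = -5 + (-7 - 4*J) = -12 - 4*J)
(E(8) + 43)*c(-8) = ((11/6 - ⅙*8) + 43)*(-12 - 4*(-8)) = ((11/6 - 4/3) + 43)*(-12 + 32) = (½ + 43)*20 = (87/2)*20 = 870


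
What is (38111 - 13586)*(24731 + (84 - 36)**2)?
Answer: 663033375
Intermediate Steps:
(38111 - 13586)*(24731 + (84 - 36)**2) = 24525*(24731 + 48**2) = 24525*(24731 + 2304) = 24525*27035 = 663033375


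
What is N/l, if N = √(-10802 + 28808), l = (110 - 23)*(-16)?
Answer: -√18006/1392 ≈ -0.096398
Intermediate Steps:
l = -1392 (l = 87*(-16) = -1392)
N = √18006 ≈ 134.19
N/l = √18006/(-1392) = √18006*(-1/1392) = -√18006/1392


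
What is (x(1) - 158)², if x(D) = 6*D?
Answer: 23104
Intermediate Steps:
(x(1) - 158)² = (6*1 - 158)² = (6 - 158)² = (-152)² = 23104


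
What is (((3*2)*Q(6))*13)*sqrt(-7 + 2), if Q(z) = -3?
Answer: -234*I*sqrt(5) ≈ -523.24*I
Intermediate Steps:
(((3*2)*Q(6))*13)*sqrt(-7 + 2) = (((3*2)*(-3))*13)*sqrt(-7 + 2) = ((6*(-3))*13)*sqrt(-5) = (-18*13)*(I*sqrt(5)) = -234*I*sqrt(5)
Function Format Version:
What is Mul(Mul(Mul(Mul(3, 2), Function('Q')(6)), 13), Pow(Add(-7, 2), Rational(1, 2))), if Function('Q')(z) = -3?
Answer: Mul(-234, I, Pow(5, Rational(1, 2))) ≈ Mul(-523.24, I)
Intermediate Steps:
Mul(Mul(Mul(Mul(3, 2), Function('Q')(6)), 13), Pow(Add(-7, 2), Rational(1, 2))) = Mul(Mul(Mul(Mul(3, 2), -3), 13), Pow(Add(-7, 2), Rational(1, 2))) = Mul(Mul(Mul(6, -3), 13), Pow(-5, Rational(1, 2))) = Mul(Mul(-18, 13), Mul(I, Pow(5, Rational(1, 2)))) = Mul(-234, Mul(I, Pow(5, Rational(1, 2)))) = Mul(-234, I, Pow(5, Rational(1, 2)))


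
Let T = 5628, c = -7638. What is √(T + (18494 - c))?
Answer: 4*√1985 ≈ 178.21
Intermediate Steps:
√(T + (18494 - c)) = √(5628 + (18494 - 1*(-7638))) = √(5628 + (18494 + 7638)) = √(5628 + 26132) = √31760 = 4*√1985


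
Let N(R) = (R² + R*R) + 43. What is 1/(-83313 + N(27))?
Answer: -1/81812 ≈ -1.2223e-5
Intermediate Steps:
N(R) = 43 + 2*R² (N(R) = (R² + R²) + 43 = 2*R² + 43 = 43 + 2*R²)
1/(-83313 + N(27)) = 1/(-83313 + (43 + 2*27²)) = 1/(-83313 + (43 + 2*729)) = 1/(-83313 + (43 + 1458)) = 1/(-83313 + 1501) = 1/(-81812) = -1/81812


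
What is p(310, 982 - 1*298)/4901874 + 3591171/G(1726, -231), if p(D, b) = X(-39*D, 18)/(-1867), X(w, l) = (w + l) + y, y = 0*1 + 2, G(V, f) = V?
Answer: 16432837159199219/7898002328154 ≈ 2080.6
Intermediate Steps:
y = 2 (y = 0 + 2 = 2)
X(w, l) = 2 + l + w (X(w, l) = (w + l) + 2 = (l + w) + 2 = 2 + l + w)
p(D, b) = -20/1867 + 39*D/1867 (p(D, b) = (2 + 18 - 39*D)/(-1867) = (20 - 39*D)*(-1/1867) = -20/1867 + 39*D/1867)
p(310, 982 - 1*298)/4901874 + 3591171/G(1726, -231) = (-20/1867 + (39/1867)*310)/4901874 + 3591171/1726 = (-20/1867 + 12090/1867)*(1/4901874) + 3591171*(1/1726) = (12070/1867)*(1/4901874) + 3591171/1726 = 6035/4575899379 + 3591171/1726 = 16432837159199219/7898002328154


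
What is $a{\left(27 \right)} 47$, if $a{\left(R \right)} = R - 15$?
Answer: $564$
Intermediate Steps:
$a{\left(R \right)} = -15 + R$
$a{\left(27 \right)} 47 = \left(-15 + 27\right) 47 = 12 \cdot 47 = 564$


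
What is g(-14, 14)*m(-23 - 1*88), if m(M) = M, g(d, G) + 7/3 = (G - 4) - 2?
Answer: -629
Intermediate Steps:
g(d, G) = -25/3 + G (g(d, G) = -7/3 + ((G - 4) - 2) = -7/3 + ((-4 + G) - 2) = -7/3 + (-6 + G) = -25/3 + G)
g(-14, 14)*m(-23 - 1*88) = (-25/3 + 14)*(-23 - 1*88) = 17*(-23 - 88)/3 = (17/3)*(-111) = -629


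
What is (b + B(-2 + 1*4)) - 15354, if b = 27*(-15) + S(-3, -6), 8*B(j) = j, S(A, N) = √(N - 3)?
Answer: -63035/4 + 3*I ≈ -15759.0 + 3.0*I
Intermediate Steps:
S(A, N) = √(-3 + N)
B(j) = j/8
b = -405 + 3*I (b = 27*(-15) + √(-3 - 6) = -405 + √(-9) = -405 + 3*I ≈ -405.0 + 3.0*I)
(b + B(-2 + 1*4)) - 15354 = ((-405 + 3*I) + (-2 + 1*4)/8) - 15354 = ((-405 + 3*I) + (-2 + 4)/8) - 15354 = ((-405 + 3*I) + (⅛)*2) - 15354 = ((-405 + 3*I) + ¼) - 15354 = (-1619/4 + 3*I) - 15354 = -63035/4 + 3*I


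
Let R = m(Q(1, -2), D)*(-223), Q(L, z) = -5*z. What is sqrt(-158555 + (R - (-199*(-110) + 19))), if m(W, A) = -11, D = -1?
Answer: 3*I*sqrt(19779) ≈ 421.91*I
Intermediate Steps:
R = 2453 (R = -11*(-223) = 2453)
sqrt(-158555 + (R - (-199*(-110) + 19))) = sqrt(-158555 + (2453 - (-199*(-110) + 19))) = sqrt(-158555 + (2453 - (21890 + 19))) = sqrt(-158555 + (2453 - 1*21909)) = sqrt(-158555 + (2453 - 21909)) = sqrt(-158555 - 19456) = sqrt(-178011) = 3*I*sqrt(19779)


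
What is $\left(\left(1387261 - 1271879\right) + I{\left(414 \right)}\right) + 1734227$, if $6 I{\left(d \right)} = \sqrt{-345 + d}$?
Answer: $1849609 + \frac{\sqrt{69}}{6} \approx 1.8496 \cdot 10^{6}$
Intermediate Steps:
$I{\left(d \right)} = \frac{\sqrt{-345 + d}}{6}$
$\left(\left(1387261 - 1271879\right) + I{\left(414 \right)}\right) + 1734227 = \left(\left(1387261 - 1271879\right) + \frac{\sqrt{-345 + 414}}{6}\right) + 1734227 = \left(\left(1387261 - 1271879\right) + \frac{\sqrt{69}}{6}\right) + 1734227 = \left(115382 + \frac{\sqrt{69}}{6}\right) + 1734227 = 1849609 + \frac{\sqrt{69}}{6}$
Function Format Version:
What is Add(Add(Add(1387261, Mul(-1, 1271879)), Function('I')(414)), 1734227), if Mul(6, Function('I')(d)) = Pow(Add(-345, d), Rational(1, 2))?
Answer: Add(1849609, Mul(Rational(1, 6), Pow(69, Rational(1, 2)))) ≈ 1.8496e+6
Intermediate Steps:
Function('I')(d) = Mul(Rational(1, 6), Pow(Add(-345, d), Rational(1, 2)))
Add(Add(Add(1387261, Mul(-1, 1271879)), Function('I')(414)), 1734227) = Add(Add(Add(1387261, Mul(-1, 1271879)), Mul(Rational(1, 6), Pow(Add(-345, 414), Rational(1, 2)))), 1734227) = Add(Add(Add(1387261, -1271879), Mul(Rational(1, 6), Pow(69, Rational(1, 2)))), 1734227) = Add(Add(115382, Mul(Rational(1, 6), Pow(69, Rational(1, 2)))), 1734227) = Add(1849609, Mul(Rational(1, 6), Pow(69, Rational(1, 2))))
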